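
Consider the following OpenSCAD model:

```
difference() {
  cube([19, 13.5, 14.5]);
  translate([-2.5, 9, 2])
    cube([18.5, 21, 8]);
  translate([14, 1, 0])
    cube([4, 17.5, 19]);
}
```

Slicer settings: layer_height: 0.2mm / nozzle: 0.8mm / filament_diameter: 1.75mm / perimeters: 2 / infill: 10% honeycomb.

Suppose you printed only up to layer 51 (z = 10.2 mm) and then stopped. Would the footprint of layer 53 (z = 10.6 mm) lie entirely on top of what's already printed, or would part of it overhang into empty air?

entirely on top

Compare the two slices. At z = 10.2: the 19×13.5 cube contributes its full rectangle (area 256.50 mm²); the cube at (-2.5, 9) is absent (z outside [2, 10]); the cube at (14, 1) is present — its section is the full 4×17.5 rectangle (area 70.00 mm²); Taking the first minus the rest: starting from the 19×13.5 cube (256.50 mm²), the 4×17.5 cube at (14, 1) partially overlaps it — only the 50.00 mm² overlap (of its 70.00 mm²) is removed, clipping the outline — area = 206.50 mm². At z = 10.6: the 19×13.5 cube contributes its full rectangle (area 256.50 mm²); the cube at (-2.5, 9) does not reach this height (z outside [2, 10]); the cube at (14, 1) (footprint 4×17.5) is included at this height (area 70.00 mm²); Taking the first minus the rest: starting from the 19×13.5 cube (256.50 mm²), the 4×17.5 cube at (14, 1) partially overlaps it — only the 50.00 mm² overlap (of its 70.00 mm²) is removed, clipping the outline — area = 206.50 mm². Checking containment: the cross-section at z = 10.6 is a subset of the cross-section at z = 10.2.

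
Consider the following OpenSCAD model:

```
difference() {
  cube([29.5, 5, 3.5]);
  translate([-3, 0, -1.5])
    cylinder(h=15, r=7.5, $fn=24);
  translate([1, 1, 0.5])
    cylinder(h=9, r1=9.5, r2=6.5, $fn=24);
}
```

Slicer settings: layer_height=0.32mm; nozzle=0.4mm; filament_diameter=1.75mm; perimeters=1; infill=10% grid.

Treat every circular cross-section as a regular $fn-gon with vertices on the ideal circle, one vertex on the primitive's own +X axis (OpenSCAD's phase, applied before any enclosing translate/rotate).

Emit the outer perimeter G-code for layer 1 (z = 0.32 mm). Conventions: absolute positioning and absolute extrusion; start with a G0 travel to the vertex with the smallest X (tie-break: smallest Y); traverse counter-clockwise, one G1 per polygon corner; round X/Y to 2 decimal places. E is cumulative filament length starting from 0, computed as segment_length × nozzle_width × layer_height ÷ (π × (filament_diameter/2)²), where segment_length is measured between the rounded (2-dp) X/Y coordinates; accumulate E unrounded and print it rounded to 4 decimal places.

At z = 0.32 mm: the cube (footprint 29.5×5) is included at this height; the cylinder at (-3, 0): section is a regular 24-gon, circumradius r=7.5; the cone at (1, 1) is not intersected at this z (z outside [0.5, 9.5]); Taking the first minus the rest: starting from the 29.5×5 cube, the r=7.5 cylinder at (-3, 0) partially overlaps it — only the 19.26 mm² overlap (of its 174.70 mm²) is removed, clipping the outline — 1 connected region. The outline is a single polygon with 6 vertices. Extrusion per mm of travel: 0.4 × 0.32 / (π × 0.875²) = 0.053216. Accumulating E over each segment gives final E = 3.3233.

G0 X2.54 Y5.00 Z0.32
G1 X3.50 Y3.75 E0.0839
G1 X4.24 Y1.94 E0.1879
G1 X4.50 Y0.00 E0.2921
G1 X29.50 Y0.00 E1.6225
G1 X29.50 Y5.00 E1.8886
G1 X2.54 Y5.00 E3.3233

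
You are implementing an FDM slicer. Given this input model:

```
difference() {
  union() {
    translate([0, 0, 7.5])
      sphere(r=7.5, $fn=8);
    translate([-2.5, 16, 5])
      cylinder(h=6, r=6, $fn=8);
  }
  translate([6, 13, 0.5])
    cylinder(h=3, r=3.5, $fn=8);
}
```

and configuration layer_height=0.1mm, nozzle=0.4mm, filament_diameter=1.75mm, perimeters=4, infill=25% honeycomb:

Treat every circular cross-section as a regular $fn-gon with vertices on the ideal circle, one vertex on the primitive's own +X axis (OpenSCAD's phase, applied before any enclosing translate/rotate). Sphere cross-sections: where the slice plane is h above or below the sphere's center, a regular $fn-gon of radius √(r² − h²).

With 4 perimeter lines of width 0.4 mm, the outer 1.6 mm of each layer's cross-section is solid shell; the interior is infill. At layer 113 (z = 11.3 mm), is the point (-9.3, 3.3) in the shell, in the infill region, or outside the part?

At z = 11.3 mm: the r=7.5 sphere contributes a regular 8-gon of circumradius √(7.5²−3.8²) = 6.466; the cylinder at (-2.5, 16) is not intersected at this z (z outside [5, 11]); Combining (union): only the r=7.5 sphere is present, so the union is just that shape — 1 connected region; the cylinder at (6, 13) is not intersected at this z (z outside [0.5, 3.5]); After the difference (first − rest): none of the subtracted shapes is present at this height, so that combined region is unchanged — 1 connected region. Overall, the cross-section is a single solid region. The nearest boundary edge runs (-4.57, 4.57)→(-6.47, 0.00); distance from the point to it = 3.88 mm. The point is not inside any of the regions above, so it lies outside the cross-section (3.88 mm from the nearest boundary).

outside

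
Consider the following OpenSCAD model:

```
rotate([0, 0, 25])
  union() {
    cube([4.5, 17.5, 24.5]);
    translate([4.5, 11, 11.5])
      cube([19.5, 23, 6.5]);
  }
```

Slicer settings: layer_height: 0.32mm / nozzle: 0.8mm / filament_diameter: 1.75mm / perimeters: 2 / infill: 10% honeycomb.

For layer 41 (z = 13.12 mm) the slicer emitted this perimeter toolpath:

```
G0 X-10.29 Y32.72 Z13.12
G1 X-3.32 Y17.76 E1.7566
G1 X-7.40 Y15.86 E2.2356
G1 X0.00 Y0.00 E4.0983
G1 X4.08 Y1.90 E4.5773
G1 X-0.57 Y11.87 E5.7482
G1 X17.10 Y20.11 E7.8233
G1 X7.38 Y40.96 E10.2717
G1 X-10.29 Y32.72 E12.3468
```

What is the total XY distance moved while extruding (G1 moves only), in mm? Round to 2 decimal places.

116.01 mm

Sum the Euclidean lengths of each G1 segment: total = 116.01 mm.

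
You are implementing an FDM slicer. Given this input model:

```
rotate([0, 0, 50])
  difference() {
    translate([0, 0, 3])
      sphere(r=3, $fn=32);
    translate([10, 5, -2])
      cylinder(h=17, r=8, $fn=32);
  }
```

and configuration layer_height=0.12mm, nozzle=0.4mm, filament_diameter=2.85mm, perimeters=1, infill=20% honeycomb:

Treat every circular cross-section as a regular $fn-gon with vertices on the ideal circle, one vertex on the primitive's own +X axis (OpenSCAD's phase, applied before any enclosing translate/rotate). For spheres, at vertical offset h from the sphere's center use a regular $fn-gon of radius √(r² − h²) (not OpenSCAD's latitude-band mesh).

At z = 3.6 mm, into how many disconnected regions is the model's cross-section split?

1

At z = 3.6 mm: the sphere: section is a regular 32-gon, circumradius = √(r²−h²) = √(3²−0.6²) = 2.939; the r=8 cylinder at (10, 5) contributes a regular 32-gon of circumradius 8; Subtracting the remaining from the first: starting from the r=3 sphere, the r=8 cylinder at (10, 5) misses the remaining region (no effect) — 1 connected region; (whole slice rotated 50° about Z — lengths, areas and connectivity unchanged). The result has 1 disconnected region.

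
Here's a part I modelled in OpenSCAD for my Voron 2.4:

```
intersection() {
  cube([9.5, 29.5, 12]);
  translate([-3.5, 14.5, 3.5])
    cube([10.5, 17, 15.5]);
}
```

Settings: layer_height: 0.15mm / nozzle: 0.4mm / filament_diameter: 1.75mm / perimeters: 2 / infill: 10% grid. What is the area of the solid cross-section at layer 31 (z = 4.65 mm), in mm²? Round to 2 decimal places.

105.00 mm²

At z = 4.65 mm: the cube (footprint 9.5×29.5) is included at this height (area 280.25 mm²); the 10.5×17 cube at (-3.5, 14.5) contributes its full rectangle (area 178.50 mm²); Keeping only the common overlap: the 10.5×17 cube at (-3.5, 14.5) partially overlaps the 9.5×29.5 cube; clipping to the common part keeps 105.00 mm² — area = 105.00 mm². Overall, the cross-section is a single solid region. Net area = 105.00 mm².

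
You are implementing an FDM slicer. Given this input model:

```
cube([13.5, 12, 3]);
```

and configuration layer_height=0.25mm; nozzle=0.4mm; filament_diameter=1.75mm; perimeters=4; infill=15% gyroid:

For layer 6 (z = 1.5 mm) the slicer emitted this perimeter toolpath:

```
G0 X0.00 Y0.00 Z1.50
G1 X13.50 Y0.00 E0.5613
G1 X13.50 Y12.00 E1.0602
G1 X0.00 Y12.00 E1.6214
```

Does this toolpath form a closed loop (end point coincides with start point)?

no

Start point (G0): (0.00, 0.00). End point (last G1): the path does not return to the start — open.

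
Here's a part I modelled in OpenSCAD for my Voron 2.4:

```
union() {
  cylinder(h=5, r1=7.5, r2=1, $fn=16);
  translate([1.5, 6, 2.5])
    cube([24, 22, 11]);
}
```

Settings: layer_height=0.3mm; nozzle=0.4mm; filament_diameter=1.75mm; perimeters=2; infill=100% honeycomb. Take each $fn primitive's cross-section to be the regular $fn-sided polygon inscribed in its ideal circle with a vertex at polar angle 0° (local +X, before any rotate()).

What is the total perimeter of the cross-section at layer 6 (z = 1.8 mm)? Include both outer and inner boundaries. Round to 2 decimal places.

At z = 1.8 mm: the cone: at t=0.360 of its height the radius interpolates to r₁+(r₂−r₁)t = 5.160, giving a regular 16-gon of that circumradius (perimeter = 2·16·5.160·sin(180°/16) = 32.21 mm); the cube at (1.5, 6) is absent (z outside [2.5, 13.5]); Taking the union: only the cone is present, so the union is just that shape — boundary = 32.21 mm. Overall, the cross-section is a single solid region. Total boundary length (outer) = 32.21 mm.

32.21 mm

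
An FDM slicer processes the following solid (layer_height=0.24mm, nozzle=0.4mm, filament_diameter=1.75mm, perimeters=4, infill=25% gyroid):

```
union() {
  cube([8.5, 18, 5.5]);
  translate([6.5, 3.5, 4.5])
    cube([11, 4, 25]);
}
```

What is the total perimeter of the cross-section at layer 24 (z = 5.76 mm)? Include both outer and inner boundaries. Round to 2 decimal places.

At z = 5.76 mm: the cube is not intersected at this z (z outside [0, 5.5]); the 11×4 cube at (6.5, 3.5) contributes its full rectangle (perimeter 30.00 mm); Merging all regions: only the 11×4 cube at (6.5, 3.5) is present, so the union is just that shape — boundary = 30.00 mm. Overall, the cross-section is a single solid region. Total boundary length (outer) = 30.00 mm.

30.00 mm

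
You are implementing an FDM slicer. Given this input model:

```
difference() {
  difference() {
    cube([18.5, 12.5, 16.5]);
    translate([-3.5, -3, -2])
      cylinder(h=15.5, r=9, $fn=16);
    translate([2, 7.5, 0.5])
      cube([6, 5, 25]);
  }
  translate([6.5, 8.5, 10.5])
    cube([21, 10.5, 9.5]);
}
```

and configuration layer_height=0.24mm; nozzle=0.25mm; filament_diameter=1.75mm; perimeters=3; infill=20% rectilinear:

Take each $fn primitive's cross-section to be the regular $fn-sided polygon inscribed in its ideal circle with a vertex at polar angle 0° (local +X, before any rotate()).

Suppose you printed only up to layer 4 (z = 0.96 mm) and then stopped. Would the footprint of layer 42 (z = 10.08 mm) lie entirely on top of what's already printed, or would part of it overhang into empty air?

entirely on top

Compare the two slices. At z = 0.96: the cube (footprint 18.5×12.5) is included at this height (area 231.25 mm²); the r=9 cylinder at (-3.5, -3) gives a regular 16-gon of circumradius 9 (constant along its height) (area = (16/2)·9.000²·sin(360°/16) = 247.98 mm²); the cube at (2, 7.5) is present — its section is the full 6×5 rectangle (area 30.00 mm²); After the difference (first − rest): starting from the 18.5×12.5 cube (231.25 mm²), the r=9 cylinder at (-3.5, -3) partially overlaps it — only the 16.11 mm² overlap (of its 247.98 mm²) is removed, clipping the outline; the 6×5 cube at (2, 7.5) lies inside it touching the edge (removes its full 30.00 mm²) — area = 185.14 mm²; the cube at (6.5, 8.5) is not intersected at this z (z outside [10.5, 20]); After the difference (first − rest): none of the subtracted shapes is present at this height, so that combined region is unchanged — area = 185.14 mm². At z = 10.08: the cube (footprint 18.5×12.5) is included at this height (area 231.25 mm²); the r=9 cylinder at (-3.5, -3) gives a regular 16-gon of circumradius 9 (constant along its height) (area = (16/2)·9.000²·sin(360°/16) = 247.98 mm²); the cube at (2, 7.5) (footprint 6×5) is included at this height (area 30.00 mm²); Taking the first minus the rest: starting from the 18.5×12.5 cube (231.25 mm²), the r=9 cylinder at (-3.5, -3) partially overlaps it — only the 16.11 mm² overlap (of its 247.98 mm²) is removed, clipping the outline; the 6×5 cube at (2, 7.5) lies inside it touching the edge (removes its full 30.00 mm²) — area = 185.14 mm²; the cube at (6.5, 8.5) is not intersected at this z (z outside [10.5, 20]); Taking the first minus the rest: none of the subtracted shapes is present at this height, so the result so far is unchanged — area = 185.14 mm². Checking containment: the cross-section at z = 10.08 is a subset of the cross-section at z = 0.96.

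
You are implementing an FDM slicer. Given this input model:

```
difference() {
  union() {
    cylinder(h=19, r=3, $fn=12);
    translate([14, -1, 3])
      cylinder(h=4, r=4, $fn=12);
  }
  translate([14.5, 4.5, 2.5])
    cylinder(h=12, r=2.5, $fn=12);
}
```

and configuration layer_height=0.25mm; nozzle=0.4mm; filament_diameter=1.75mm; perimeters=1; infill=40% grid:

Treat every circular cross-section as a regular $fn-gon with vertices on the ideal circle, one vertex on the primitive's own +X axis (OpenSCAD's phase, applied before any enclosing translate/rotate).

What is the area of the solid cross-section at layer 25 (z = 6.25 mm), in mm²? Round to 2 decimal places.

At z = 6.25 mm: the cylinder: section is a regular 12-gon, circumradius r=3 (area = (12/2)·3.000²·sin(360°/12) = 27.00 mm²); the r=4 cylinder at (14, -1) gives a regular 12-gon of circumradius 4 (constant along its height) (area = (12/2)·4.000²·sin(360°/12) = 48.00 mm²); Combining (union): the 2 present regions are separate (no shared area or edge), so areas and boundary lengths simply add and each stays a separate island — area = 75.00 mm²; the r=2.5 cylinder at (14.5, 4.5) contributes a regular 12-gon of circumradius 2.5 (area = (12/2)·2.500²·sin(360°/12) = 18.75 mm²); After the difference (first − rest): starting from that combined region (75.00 mm²), the r=2.5 cylinder at (14.5, 4.5) partially overlaps it — only the 1.70 mm² overlap (of its 18.75 mm²) is removed, clipping the outline — area = 73.30 mm². Overall, the cross-section has 2 separate islands. Net area = 73.30 mm².

73.30 mm²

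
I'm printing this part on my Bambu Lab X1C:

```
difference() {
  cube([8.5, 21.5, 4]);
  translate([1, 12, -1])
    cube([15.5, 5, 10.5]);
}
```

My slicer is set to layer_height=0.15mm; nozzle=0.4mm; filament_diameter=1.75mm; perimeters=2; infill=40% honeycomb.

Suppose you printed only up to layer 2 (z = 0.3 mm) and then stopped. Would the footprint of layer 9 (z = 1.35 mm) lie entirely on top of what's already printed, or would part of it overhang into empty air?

entirely on top

Compare the two slices. At z = 0.3: the cube (footprint 8.5×21.5) is included at this height (area 182.75 mm²); the 15.5×5 cube at (1, 12) contributes its full rectangle (area 77.50 mm²); Taking the first minus the rest: starting from the 8.5×21.5 cube (182.75 mm²), the 15.5×5 cube at (1, 12) partially overlaps it — only the 37.50 mm² overlap (of its 77.50 mm²) is removed, clipping the outline — area = 145.25 mm². At z = 1.35: the 8.5×21.5 cube contributes its full rectangle (area 182.75 mm²); the cube at (1, 12) (footprint 15.5×5) is included at this height (area 77.50 mm²); After the difference (first − rest): starting from the 8.5×21.5 cube (182.75 mm²), the 15.5×5 cube at (1, 12) partially overlaps it — only the 37.50 mm² overlap (of its 77.50 mm²) is removed, clipping the outline — area = 145.25 mm². Checking containment: the cross-section at z = 1.35 is a subset of the cross-section at z = 0.3.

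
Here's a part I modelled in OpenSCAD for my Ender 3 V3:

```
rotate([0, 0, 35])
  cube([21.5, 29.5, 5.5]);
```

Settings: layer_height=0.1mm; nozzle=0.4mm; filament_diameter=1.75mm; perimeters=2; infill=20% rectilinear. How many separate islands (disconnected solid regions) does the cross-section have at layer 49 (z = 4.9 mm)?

At z = 4.9 mm: the cube is present — its section is the full 21.5×29.5 rectangle; (whole slice rotated 35° about Z — lengths, areas and connectivity unchanged). Overall, the cross-section is a single solid region. Island count = 1.

1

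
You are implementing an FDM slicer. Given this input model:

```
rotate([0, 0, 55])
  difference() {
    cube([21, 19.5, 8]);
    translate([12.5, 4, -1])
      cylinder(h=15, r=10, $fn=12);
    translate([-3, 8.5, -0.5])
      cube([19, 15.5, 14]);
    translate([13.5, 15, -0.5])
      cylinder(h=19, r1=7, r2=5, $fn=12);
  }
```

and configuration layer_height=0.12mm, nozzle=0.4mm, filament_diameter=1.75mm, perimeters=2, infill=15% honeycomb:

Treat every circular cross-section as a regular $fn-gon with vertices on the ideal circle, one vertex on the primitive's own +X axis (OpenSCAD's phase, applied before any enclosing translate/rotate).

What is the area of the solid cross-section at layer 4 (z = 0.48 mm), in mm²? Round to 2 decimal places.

At z = 0.48 mm: the 21×19.5 cube contributes its full rectangle (area 409.50 mm²); the r=10 cylinder at (12.5, 4) contributes a regular 12-gon of circumradius 10 (area = (12/2)·10.000²·sin(360°/12) = 300.00 mm²); the cube at (-3, 8.5) (footprint 19×15.5) is included at this height (area 294.50 mm²); the cone at (13.5, 15) (r1=7→r2=5) has section circumradius 6.897 here — a regular 12-gon (area = (12/2)·6.897²·sin(360°/12) = 142.70 mm²); Subtracting the remaining from the first: starting from the 21×19.5 cube (409.50 mm²), the r=10 cylinder at (12.5, 4) partially overlaps it — only the 217.69 mm² overlap (of its 300.00 mm²) is removed, clipping the outline; the 19×15.5 cube at (-3, 8.5) partially overlaps it — only the 125.68 mm² overlap (of its 294.50 mm²) is removed, clipping the outline; the cone at (13.5, 15) partially overlaps it — only the 27.84 mm² overlap (of its 142.70 mm²) is removed, clipping the outline — area = 38.28 mm²; (rotated 55° about Z; rotation is an isometry so areas/perimeters/island counts are preserved). Overall, the cross-section has 2 separate islands. Net area = 38.28 mm².

38.28 mm²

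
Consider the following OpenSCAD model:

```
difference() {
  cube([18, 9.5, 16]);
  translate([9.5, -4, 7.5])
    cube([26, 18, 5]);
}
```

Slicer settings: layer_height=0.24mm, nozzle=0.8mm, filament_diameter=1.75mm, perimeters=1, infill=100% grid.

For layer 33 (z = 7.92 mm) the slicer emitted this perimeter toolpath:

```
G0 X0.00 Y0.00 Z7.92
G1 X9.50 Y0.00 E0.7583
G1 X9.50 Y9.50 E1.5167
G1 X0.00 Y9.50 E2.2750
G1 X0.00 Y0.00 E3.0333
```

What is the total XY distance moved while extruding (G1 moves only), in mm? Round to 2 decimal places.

38.00 mm

Sum the Euclidean lengths of each G1 segment: total = 38.00 mm.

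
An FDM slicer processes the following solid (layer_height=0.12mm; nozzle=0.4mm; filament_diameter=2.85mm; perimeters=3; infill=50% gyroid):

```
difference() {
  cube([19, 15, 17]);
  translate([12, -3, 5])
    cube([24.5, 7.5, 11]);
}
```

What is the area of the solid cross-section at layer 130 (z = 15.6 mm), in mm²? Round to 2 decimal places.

253.50 mm²

At z = 15.6 mm: the cube is present — its section is the full 19×15 rectangle (area 285.00 mm²); the 24.5×7.5 cube at (12, -3) contributes its full rectangle (area 183.75 mm²); Taking the first minus the rest: starting from the 19×15 cube (285.00 mm²), the 24.5×7.5 cube at (12, -3) partially overlaps it — only the 31.50 mm² overlap (of its 183.75 mm²) is removed, clipping the outline — area = 253.50 mm². Overall, the cross-section is a single solid region. Net area = 253.50 mm².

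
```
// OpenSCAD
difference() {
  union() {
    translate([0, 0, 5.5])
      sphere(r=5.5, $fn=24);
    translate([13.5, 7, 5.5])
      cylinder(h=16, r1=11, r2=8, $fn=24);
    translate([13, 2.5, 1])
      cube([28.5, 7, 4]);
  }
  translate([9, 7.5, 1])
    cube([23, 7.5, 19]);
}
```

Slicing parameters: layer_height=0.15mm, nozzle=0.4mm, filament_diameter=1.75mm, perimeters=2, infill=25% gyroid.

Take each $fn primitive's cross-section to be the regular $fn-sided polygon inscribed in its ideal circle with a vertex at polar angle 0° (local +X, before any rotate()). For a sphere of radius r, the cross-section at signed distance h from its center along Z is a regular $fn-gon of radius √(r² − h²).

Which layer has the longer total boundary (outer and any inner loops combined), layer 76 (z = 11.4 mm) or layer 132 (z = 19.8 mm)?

layer 76 (z = 11.4 mm)

Layer 76 (z = 11.4): the sphere is not intersected at this z (|z−center|=5.900 > r=5.5); the cone at (13.5, 7) (r1=11→r2=8) has section circumradius 9.894 here — a regular 24-gon (perimeter = 2·24·9.894·sin(180°/24) = 61.99 mm); the cube at (13, 2.5) does not reach this height (z outside [1, 5]); Combining (union): only the cone at (13.5, 7) is present, so the union is just that shape — boundary = 61.99 mm; the cube at (9, 7.5) is present — its section is the full 23×7.5 rectangle (perimeter 61.00 mm); After the difference (first − rest): starting from that combined region, the 23×7.5 cube at (9, 7.5) partially overlaps it — only the 97.66 mm² overlap (of its 172.50 mm²) is removed, clipping the outline — boundary = 85.11 mm. So its perimeter = 85.11 mm. Layer 132 (z = 19.8): the sphere is absent (|z−center|=14.300 > r=5.5); the cone at (13.5, 7) contributes a regular 24-gon of circumradius 8.319 (interpolated between r1=11 and r2=8 at t=0.894) (perimeter = 2·24·8.319·sin(180°/24) = 52.12 mm); the cube at (13, 2.5) is not intersected at this z (z outside [1, 5]); Taking the union: only the cone at (13.5, 7) is present, so the union is just that shape — boundary = 52.12 mm; the cube at (9, 7.5) is present — its section is the full 23×7.5 rectangle (perimeter 61.00 mm); After the difference (first − rest): starting from that combined region, the 23×7.5 cube at (9, 7.5) partially overlaps it — only the 81.88 mm² overlap (of its 172.50 mm²) is removed, clipping the outline — boundary = 63.02 mm. So its perimeter = 63.02 mm. Layer 76 is larger (85.11 vs 63.02 mm).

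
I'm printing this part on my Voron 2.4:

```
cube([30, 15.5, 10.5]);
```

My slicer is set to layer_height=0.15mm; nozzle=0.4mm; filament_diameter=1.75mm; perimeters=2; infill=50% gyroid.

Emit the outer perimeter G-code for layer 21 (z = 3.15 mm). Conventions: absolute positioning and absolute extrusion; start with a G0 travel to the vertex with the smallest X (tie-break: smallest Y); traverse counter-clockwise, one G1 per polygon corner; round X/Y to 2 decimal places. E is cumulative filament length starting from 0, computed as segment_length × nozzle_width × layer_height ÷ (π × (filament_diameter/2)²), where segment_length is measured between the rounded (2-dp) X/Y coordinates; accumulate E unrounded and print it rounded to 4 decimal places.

G0 X0.00 Y0.00 Z3.15
G1 X30.00 Y0.00 E0.7484
G1 X30.00 Y15.50 E1.1350
G1 X0.00 Y15.50 E1.8834
G1 X0.00 Y0.00 E2.2700

At z = 3.15 mm: the cube (footprint 30×15.5) is included at this height. The outline is a single polygon with 4 vertices. Extrusion per mm of travel: 0.4 × 0.15 / (π × 0.875²) = 0.024945. Accumulating E over each segment gives final E = 2.2700.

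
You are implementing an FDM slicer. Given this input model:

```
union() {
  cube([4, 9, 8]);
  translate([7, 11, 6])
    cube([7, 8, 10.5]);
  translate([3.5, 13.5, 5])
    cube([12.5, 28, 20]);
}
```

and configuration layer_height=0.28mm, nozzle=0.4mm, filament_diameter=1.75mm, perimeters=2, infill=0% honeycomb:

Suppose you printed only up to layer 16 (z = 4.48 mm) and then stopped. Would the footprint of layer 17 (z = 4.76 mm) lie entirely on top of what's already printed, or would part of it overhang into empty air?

Compare the two slices. At z = 4.48: the cube (footprint 4×9) is included at this height (area 36.00 mm²); the cube at (7, 11) is not intersected at this z (z outside [6, 16.5]); the cube at (3.5, 13.5) does not reach this height (z outside [5, 25]); Taking the union: only the 4×9 cube is present, so the union is just that shape — area = 36.00 mm². At z = 4.76: the cube is present — its section is the full 4×9 rectangle (area 36.00 mm²); the cube at (7, 11) does not reach this height (z outside [6, 16.5]); the cube at (3.5, 13.5) does not reach this height (z outside [5, 25]); Taking the union: only the 4×9 cube is present, so the union is just that shape — area = 36.00 mm². Checking containment: the cross-section at z = 4.76 is a subset of the cross-section at z = 4.48.

entirely on top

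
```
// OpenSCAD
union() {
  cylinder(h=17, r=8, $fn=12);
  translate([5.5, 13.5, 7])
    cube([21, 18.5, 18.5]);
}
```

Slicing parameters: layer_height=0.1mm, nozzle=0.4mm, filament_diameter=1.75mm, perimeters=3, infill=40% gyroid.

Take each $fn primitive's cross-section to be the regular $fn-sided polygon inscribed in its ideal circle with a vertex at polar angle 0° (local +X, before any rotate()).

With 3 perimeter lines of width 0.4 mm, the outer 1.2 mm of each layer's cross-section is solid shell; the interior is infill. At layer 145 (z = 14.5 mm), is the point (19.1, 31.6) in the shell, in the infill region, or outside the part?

At z = 14.5 mm: the cylinder: section is a regular 12-gon, circumradius r=8; the cube at (5.5, 13.5) (footprint 21×18.5) is included at this height; Merging all regions: the 2 present regions are separate (no shared area or edge), so areas and boundary lengths simply add and each stays a separate island — 2 connected regions. Overall, the cross-section has 2 separate islands. The nearest boundary edge runs (5.50, 32.00)→(26.50, 32.00); distance from the point to it = 0.40 mm. (Shell/infill is judged within the island containing the point — the largest one.) The point is inside the cross-section, 0.40 mm from the nearest boundary — within the 1.2 mm shell band (3 × 0.4).

shell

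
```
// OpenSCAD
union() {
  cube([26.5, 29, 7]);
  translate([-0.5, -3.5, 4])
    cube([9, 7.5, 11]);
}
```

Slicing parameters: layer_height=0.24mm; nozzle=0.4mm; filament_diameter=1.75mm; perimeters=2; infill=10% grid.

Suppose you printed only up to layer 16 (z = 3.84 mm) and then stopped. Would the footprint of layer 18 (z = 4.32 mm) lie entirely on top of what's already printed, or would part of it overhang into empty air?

Compare the two slices. At z = 3.84: the 26.5×29 cube contributes its full rectangle (area 768.50 mm²); the cube at (-0.5, -3.5) does not reach this height (z outside [4, 15]); Merging all regions: only the 26.5×29 cube is present, so the union is just that shape — area = 768.50 mm². At z = 4.32: the cube is present — its section is the full 26.5×29 rectangle (area 768.50 mm²); the 9×7.5 cube at (-0.5, -3.5) contributes its full rectangle (area 67.50 mm²); Merging all regions: the regions partially overlap — summed areas 836.00 mm² minus the doubly-counted overlap 34.00 mm² gives 802.00 mm² — area = 802.00 mm². Checking containment: at z = 4.32 the cross-section extends beyond the z = 3.84 cross-section by about 33.50 mm².

part overhangs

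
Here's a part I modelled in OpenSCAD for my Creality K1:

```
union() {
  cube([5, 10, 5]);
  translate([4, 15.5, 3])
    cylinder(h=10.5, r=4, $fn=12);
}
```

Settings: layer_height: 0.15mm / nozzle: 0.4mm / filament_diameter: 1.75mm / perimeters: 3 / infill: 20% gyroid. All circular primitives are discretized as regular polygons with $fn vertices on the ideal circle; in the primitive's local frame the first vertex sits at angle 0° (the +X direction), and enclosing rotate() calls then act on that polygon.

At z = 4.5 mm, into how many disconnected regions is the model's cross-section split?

At z = 4.5 mm: the 5×10 cube contributes its full rectangle; the cylinder at (4, 15.5): section is a regular 12-gon, circumradius r=4; Merging all regions: the 2 present regions are separate (no shared area or edge), so areas and boundary lengths simply add and each stays a separate island — 2 connected regions. The result has 2 disconnected regions.

2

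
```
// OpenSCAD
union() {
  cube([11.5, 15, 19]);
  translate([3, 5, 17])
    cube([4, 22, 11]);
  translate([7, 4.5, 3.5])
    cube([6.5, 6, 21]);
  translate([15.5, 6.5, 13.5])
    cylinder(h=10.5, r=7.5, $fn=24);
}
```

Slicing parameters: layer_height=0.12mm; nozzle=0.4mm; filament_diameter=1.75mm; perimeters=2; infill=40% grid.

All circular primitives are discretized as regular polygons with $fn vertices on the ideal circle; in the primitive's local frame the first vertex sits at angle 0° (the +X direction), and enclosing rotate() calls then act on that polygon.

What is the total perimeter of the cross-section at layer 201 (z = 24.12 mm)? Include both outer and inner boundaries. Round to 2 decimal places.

At z = 24.12 mm: the cube is absent (z outside [0, 19]); the cube at (3, 5) (footprint 4×22) is included at this height (perimeter 52.00 mm); the cube at (7, 4.5) (footprint 6.5×6) is included at this height (perimeter 25.00 mm); the cylinder at (15.5, 6.5) does not reach this height (z outside [13.5, 24]); Combining (union): the 2 present regions share edge segments without overlapping in area, so areas simply add but the touching pieces fuse into one outline (the shared edge portions become interior and drop out of the boundary) — boundary = 66.00 mm. Overall, the cross-section is a single solid region. Total boundary length (outer) = 66.00 mm.

66.00 mm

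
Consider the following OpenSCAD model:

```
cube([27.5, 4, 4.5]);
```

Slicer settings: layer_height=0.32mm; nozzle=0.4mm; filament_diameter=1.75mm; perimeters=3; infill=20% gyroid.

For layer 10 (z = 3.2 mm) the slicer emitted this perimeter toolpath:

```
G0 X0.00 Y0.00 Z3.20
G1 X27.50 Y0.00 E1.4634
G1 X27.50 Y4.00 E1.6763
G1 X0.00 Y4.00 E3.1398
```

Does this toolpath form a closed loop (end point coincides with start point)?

Start point (G0): (0.00, 0.00). End point (last G1): the path does not return to the start — open.

no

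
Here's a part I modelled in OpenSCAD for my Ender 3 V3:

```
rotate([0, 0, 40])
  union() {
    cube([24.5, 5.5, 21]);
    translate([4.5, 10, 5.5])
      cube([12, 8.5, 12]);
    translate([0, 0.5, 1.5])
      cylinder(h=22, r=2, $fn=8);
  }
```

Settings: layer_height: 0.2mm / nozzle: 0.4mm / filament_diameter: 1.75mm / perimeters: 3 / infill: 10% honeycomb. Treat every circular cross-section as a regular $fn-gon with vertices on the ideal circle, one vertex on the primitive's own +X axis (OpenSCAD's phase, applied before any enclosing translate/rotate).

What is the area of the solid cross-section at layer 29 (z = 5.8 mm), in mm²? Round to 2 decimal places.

At z = 5.8 mm: the cube is present — its section is the full 24.5×5.5 rectangle (area 134.75 mm²); the cube at (4.5, 10) is present — its section is the full 12×8.5 rectangle (area 102.00 mm²); the r=2 cylinder at (0, 0.5) gives a regular 8-gon of circumradius 2 (constant along its height) (area = (8/2)·2.000²·sin(360°/8) = 11.31 mm²); Merging all regions: the regions partially overlap — summed areas 248.06 mm² minus the doubly-counted overlap 3.78 mm² gives 244.29 mm² — area = 244.29 mm²; (rotated 40° about Z; rotation is an isometry so areas/perimeters/island counts are preserved). Overall, the cross-section has 2 separate islands. Net area = 244.29 mm².

244.29 mm²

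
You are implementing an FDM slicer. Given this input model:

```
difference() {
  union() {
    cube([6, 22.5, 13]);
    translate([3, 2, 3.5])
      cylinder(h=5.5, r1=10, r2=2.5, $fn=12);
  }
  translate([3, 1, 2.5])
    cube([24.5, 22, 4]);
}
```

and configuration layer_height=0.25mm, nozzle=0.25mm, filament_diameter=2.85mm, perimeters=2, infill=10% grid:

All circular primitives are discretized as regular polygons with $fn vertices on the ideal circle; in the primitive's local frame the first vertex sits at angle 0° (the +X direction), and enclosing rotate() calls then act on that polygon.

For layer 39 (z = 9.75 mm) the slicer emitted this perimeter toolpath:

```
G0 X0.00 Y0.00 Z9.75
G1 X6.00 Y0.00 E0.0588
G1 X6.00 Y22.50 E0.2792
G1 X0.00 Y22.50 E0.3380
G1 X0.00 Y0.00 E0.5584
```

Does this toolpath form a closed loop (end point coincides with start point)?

yes

Start point (G0): (0.00, 0.00). End point (last G1): the path returns to the start — closed.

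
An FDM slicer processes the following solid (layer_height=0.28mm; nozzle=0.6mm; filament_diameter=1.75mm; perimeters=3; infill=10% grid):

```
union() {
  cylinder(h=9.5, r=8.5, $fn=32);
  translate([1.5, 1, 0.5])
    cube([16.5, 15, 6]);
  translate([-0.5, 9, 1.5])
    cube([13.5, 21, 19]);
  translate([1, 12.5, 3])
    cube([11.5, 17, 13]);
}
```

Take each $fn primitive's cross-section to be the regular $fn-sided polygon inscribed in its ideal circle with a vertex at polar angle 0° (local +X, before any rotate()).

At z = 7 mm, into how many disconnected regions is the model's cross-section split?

2

At z = 7 mm: the r=8.5 cylinder contributes a regular 32-gon of circumradius 8.5; the cube at (1.5, 1) is not intersected at this z (z outside [0.5, 6.5]); the cube at (-0.5, 9) (footprint 13.5×21) is included at this height; the 11.5×17 cube at (1, 12.5) contributes its full rectangle; Merging all regions: the regions partially overlap (shared area 195.50 mm²), so overlapping operands fuse into one piece — 2 connected regions. The result has 2 disconnected regions.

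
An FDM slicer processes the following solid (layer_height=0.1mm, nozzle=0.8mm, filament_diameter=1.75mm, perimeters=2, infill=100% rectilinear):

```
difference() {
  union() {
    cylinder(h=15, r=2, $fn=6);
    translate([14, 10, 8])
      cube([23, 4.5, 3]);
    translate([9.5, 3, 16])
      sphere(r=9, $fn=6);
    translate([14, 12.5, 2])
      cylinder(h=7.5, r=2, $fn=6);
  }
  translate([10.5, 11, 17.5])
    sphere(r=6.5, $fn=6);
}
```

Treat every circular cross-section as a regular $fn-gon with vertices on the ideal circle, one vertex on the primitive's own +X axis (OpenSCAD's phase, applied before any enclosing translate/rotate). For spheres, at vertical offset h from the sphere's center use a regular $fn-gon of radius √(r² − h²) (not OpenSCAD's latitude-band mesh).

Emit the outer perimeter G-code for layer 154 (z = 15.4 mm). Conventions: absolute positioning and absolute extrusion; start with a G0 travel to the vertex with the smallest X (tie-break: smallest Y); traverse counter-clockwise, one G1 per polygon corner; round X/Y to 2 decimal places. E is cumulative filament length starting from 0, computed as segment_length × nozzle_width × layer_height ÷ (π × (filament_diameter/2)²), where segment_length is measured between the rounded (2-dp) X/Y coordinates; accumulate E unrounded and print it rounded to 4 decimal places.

G0 X0.52 Y3.00 Z15.40
G1 X5.01 Y-4.78 E0.2988
G1 X13.99 Y-4.78 E0.5974
G1 X18.48 Y3.00 E0.8962
G1 X15.26 Y8.58 E1.1105
G1 X13.58 Y5.67 E1.2222
G1 X7.42 Y5.67 E1.4271
G1 X4.74 Y10.32 E1.6056
G1 X0.52 Y3.00 E1.8867

At z = 15.4 mm: the cylinder does not reach this height (z outside [0, 15]); the cube at (14, 10) is not intersected at this z (z outside [8, 11]); the sphere at (9.5, 3): section is a regular 6-gon, circumradius = √(r²−h²) = √(9²−0.6²) = 8.980; the cylinder at (14, 12.5) is not intersected at this z (z outside [2, 9.5]); Merging all regions: only the r=9 sphere at (9.5, 3) is present, so the union is just that shape — 1 connected region; the sphere at (10.5, 11): section is a regular 6-gon, circumradius = √(r²−h²) = √(6.5²−2.1²) = 6.151; Taking the first minus the rest: starting from that combined region, the r=6.5 sphere at (10.5, 11) partially overlaps it — only the 43.54 mm² overlap (of its 98.31 mm²) is removed, clipping the outline — 1 connected region. The outline is a single polygon with 8 vertices. Extrusion per mm of travel: 0.8 × 0.1 / (π × 0.875²) = 0.033260. Accumulating E over each segment gives final E = 1.8867.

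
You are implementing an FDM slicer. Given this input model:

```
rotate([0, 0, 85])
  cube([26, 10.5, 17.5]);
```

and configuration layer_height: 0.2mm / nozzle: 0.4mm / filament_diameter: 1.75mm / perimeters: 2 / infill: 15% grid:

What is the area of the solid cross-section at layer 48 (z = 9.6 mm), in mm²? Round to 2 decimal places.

273.00 mm²

At z = 9.6 mm: the cube is present — its section is the full 26×10.5 rectangle (area 273.00 mm²); (rotated 85° about Z; rotation is an isometry so areas/perimeters/island counts are preserved). Overall, the cross-section is a single solid region. Net area = 273.00 mm².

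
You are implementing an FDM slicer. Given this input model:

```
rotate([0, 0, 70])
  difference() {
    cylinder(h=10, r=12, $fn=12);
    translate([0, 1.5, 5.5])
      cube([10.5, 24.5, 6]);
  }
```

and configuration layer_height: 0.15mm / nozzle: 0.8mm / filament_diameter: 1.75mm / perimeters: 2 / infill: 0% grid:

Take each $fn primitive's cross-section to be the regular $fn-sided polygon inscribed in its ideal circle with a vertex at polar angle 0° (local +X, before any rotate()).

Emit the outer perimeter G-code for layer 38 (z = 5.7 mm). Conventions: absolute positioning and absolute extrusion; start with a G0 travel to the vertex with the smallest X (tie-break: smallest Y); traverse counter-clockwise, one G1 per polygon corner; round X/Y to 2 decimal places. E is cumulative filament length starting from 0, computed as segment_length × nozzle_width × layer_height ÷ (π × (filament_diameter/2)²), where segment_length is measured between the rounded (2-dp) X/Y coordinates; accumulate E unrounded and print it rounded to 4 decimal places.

At z = 5.7 mm: the cylinder: section is a regular 12-gon, circumradius r=12; the cube at (0, 1.5) is present — its section is the full 10.5×24.5 rectangle; Taking the first minus the rest: starting from the r=12 cylinder, the 10.5×24.5 cube at (0, 1.5) partially overlaps it — only the 88.05 mm² overlap (of its 257.25 mm²) is removed, clipping the outline — 1 connected region; (whole slice rotated 70° about Z — lengths, areas and connectivity unchanged). The outline is a single polygon with 13 vertices. Extrusion per mm of travel: 0.8 × 0.15 / (π × 0.875²) = 0.049890. Accumulating E over each segment gives final E = 4.3304.

G0 X-11.82 Y-2.08 Z5.70
G1 X-9.19 Y-7.71 E0.3100
G1 X-4.10 Y-11.28 E0.6202
G1 X2.08 Y-11.82 E0.9297
G1 X7.71 Y-9.19 E1.2397
G1 X11.28 Y-4.10 E1.5499
G1 X11.82 Y2.08 E1.8594
G1 X9.19 Y7.71 E2.1694
G1 X4.10 Y11.28 E2.4796
G1 X-1.67 Y11.78 E2.7685
G1 X2.18 Y10.38 E2.9729
G1 X-1.41 Y0.51 E3.4969
G1 X-11.28 Y4.10 E4.0209
G1 X-11.82 Y-2.08 E4.3304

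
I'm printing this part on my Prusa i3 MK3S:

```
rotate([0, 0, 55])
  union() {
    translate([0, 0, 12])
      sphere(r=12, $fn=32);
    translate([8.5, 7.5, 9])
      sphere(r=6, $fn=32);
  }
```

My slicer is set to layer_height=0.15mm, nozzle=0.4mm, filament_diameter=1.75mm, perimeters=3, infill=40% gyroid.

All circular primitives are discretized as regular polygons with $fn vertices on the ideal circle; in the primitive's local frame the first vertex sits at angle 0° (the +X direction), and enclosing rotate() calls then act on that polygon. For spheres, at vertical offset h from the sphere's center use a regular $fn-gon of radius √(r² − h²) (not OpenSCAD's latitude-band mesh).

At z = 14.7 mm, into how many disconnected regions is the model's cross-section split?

1

At z = 14.7 mm: the sphere: section is a regular 32-gon, circumradius = √(r²−h²) = √(12²−2.7²) = 11.692; the r=6 sphere at (8.5, 7.5) contributes a regular 32-gon of circumradius √(6²−5.7²) = 1.873; Combining (union): the regions partially overlap (shared area 6.49 mm²), so overlapping operands fuse into one piece — 1 connected region; (rotated 55° about Z; rotation is an isometry so areas/perimeters/island counts are preserved). The result has 1 disconnected region.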